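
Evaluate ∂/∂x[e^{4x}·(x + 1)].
\left(4 x + 5\right) e^{4 x}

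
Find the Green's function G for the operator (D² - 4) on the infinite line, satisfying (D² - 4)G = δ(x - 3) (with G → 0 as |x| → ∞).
-\frac{e^{-2|x - 3|}}{4}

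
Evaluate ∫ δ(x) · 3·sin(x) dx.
0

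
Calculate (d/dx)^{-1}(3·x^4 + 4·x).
\frac{3 x^{5}}{5} + 2 x^{2}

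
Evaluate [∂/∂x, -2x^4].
- 8 x^{3}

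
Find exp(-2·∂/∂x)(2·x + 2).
2 x - 2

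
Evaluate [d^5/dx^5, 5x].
25\frac{d^{4}}{dx^{4}}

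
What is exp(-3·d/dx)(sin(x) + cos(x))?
\sqrt{2} \cos{\left(- x + \frac{\pi}{4} + 3 \right)}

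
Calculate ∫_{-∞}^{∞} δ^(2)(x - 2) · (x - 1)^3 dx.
6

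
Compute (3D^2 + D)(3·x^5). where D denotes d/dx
15 x^{3} \left(x + 12\right)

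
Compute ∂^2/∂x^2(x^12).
132 x^{10}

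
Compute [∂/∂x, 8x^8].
64 x^{7}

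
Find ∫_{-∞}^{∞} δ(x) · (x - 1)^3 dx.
-1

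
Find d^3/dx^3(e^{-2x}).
- 8 e^{- 2 x}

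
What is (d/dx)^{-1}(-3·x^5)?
- \frac{x^{6}}{2}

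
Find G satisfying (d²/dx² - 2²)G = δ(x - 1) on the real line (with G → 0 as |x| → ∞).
-\frac{e^{-2|x - 1|}}{4}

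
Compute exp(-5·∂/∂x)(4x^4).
4 x^{4} - 80 x^{3} + 600 x^{2} - 2000 x + 2500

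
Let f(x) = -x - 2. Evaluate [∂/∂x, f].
-1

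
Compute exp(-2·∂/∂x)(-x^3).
- x^{3} + 6 x^{2} - 12 x + 8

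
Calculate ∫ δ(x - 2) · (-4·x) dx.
-8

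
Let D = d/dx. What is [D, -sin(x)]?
- \cos{\left(x \right)}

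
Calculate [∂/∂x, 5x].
5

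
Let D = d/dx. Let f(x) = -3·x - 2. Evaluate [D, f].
-3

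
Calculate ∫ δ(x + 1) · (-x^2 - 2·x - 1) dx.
0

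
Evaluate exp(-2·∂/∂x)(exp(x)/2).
\frac{e^{x - 2}}{2}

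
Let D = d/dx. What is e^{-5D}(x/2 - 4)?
\frac{x}{2} - \frac{13}{2}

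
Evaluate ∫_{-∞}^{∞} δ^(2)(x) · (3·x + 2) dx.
0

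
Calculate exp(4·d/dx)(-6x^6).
- 6 x^{6} - 144 x^{5} - 1440 x^{4} - 7680 x^{3} - 23040 x^{2} - 36864 x - 24576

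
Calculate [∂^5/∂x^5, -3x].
-15\frac{d^{4}}{dx^{4}}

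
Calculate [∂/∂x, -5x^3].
- 15 x^{2}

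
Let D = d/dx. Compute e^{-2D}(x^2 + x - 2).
x \left(x - 3\right)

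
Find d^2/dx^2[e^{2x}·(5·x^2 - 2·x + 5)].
\left(20 x^{2} + 32 x + 22\right) e^{2 x}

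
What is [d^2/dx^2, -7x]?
-14\frac{d}{dx}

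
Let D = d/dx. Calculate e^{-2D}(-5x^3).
- 5 x^{3} + 30 x^{2} - 60 x + 40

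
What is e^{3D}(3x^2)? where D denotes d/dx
3 x^{2} + 18 x + 27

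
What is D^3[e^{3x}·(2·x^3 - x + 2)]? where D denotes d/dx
\left(54 x^{3} + 162 x^{2} + 81 x + 39\right) e^{3 x}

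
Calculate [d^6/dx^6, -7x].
-42\frac{d^{5}}{dx^{5}}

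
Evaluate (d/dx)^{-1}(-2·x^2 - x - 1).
- \frac{2 x^{3}}{3} - \frac{x^{2}}{2} - x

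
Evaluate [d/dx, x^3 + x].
3 x^{2} + 1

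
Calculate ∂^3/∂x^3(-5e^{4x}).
- 320 e^{4 x}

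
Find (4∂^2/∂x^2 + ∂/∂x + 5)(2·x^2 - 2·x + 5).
10 x^{2} - 6 x + 39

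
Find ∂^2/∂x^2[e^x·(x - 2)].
x e^{x}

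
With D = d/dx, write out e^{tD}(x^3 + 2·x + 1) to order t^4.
t^{3} + 3 t^{2} x + t \left(3 x^{2} + 2\right) + x^{3} + 2 x + 1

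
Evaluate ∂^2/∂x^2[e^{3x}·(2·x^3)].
6 x \left(3 x^{2} + 6 x + 2\right) e^{3 x}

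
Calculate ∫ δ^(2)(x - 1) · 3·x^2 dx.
6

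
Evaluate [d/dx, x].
1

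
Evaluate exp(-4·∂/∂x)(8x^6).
8 x^{6} - 192 x^{5} + 1920 x^{4} - 10240 x^{3} + 30720 x^{2} - 49152 x + 32768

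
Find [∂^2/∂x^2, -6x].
-12\frac{d}{dx}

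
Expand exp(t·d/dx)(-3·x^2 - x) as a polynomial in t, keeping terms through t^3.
- 3 t^{2} - t \left(6 x + 1\right) - 3 x^{2} - x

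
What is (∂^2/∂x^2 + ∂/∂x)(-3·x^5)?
15 x^{3} \left(- x - 4\right)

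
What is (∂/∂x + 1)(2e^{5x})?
12 e^{5 x}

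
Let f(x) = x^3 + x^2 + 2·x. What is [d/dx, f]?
3 x^{2} + 2 x + 2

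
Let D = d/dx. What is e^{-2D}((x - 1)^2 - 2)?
x^{2} - 6 x + 7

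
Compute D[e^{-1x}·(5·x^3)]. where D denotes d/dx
5 x^{2} \left(3 - x\right) e^{- x}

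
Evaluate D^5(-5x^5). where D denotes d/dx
-600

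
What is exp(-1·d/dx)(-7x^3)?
- 7 x^{3} + 21 x^{2} - 21 x + 7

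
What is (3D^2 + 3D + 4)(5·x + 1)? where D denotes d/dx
20 x + 19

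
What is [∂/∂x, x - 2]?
1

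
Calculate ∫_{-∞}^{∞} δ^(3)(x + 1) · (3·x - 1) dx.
0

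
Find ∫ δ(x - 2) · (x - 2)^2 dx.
0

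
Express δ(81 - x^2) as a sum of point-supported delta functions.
\frac{\delta(x - 9) + \delta(x + 9)}{18}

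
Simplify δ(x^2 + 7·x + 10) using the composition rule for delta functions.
\frac{\delta(x + 5) + \delta(x + 2)}{3}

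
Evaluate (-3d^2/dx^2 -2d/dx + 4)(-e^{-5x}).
61 e^{- 5 x}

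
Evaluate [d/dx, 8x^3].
24 x^{2}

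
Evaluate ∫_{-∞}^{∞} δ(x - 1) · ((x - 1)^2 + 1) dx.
1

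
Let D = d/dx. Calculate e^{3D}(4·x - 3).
4 x + 9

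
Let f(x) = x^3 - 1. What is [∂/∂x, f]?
3 x^{2}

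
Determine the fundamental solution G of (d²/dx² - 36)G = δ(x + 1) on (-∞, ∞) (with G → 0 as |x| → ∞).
-\frac{e^{-6|x + 1|}}{12}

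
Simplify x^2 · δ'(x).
0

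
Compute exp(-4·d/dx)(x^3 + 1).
x^{3} - 12 x^{2} + 48 x - 63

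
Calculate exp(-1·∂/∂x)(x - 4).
x - 5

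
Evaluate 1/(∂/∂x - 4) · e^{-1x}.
- \frac{e^{- x}}{5}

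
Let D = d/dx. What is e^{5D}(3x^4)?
3 x^{4} + 60 x^{3} + 450 x^{2} + 1500 x + 1875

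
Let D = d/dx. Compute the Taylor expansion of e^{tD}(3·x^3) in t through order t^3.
3 t^{3} + 9 t^{2} x + 9 t x^{2} + 3 x^{3}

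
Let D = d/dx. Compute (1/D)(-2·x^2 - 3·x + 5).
- \frac{2 x^{3}}{3} - \frac{3 x^{2}}{2} + 5 x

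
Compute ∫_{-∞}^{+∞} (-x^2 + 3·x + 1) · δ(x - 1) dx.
3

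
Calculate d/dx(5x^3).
15 x^{2}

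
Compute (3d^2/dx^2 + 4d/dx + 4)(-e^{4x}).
- 68 e^{4 x}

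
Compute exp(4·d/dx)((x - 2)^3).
x^{3} + 6 x^{2} + 12 x + 8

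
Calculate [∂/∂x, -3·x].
-3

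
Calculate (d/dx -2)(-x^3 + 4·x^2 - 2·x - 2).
2 x^{3} - 11 x^{2} + 12 x + 2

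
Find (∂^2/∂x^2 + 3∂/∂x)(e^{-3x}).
0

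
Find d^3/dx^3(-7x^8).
- 2352 x^{5}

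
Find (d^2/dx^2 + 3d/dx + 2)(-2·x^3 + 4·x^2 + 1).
- 4 x^{3} - 10 x^{2} + 12 x + 10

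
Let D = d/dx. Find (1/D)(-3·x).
- \frac{3 x^{2}}{2}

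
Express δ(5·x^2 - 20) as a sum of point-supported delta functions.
\frac{\delta(x - 2) + \delta(x + 2)}{20}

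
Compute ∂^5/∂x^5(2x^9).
30240 x^{4}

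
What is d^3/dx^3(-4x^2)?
0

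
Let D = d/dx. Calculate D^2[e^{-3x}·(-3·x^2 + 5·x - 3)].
9 \left(- 3 x^{2} + 9 x - 7\right) e^{- 3 x}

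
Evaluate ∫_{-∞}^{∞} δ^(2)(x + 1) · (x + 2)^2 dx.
2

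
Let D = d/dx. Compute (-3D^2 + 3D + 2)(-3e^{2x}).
12 e^{2 x}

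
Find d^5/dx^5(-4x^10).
- 120960 x^{5}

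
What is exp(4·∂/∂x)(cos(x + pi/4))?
\cos{\left(x + \frac{\pi}{4} + 4 \right)}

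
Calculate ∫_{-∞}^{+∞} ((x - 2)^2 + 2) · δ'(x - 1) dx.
2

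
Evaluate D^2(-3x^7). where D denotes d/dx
- 126 x^{5}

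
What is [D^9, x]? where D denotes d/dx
9D^{8}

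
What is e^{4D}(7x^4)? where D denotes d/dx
7 x^{4} + 112 x^{3} + 672 x^{2} + 1792 x + 1792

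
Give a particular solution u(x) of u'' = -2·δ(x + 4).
-|x + 4|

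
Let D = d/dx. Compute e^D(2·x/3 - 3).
\frac{2 x}{3} - \frac{7}{3}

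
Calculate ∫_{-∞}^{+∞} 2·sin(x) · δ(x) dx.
0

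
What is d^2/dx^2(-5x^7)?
- 210 x^{5}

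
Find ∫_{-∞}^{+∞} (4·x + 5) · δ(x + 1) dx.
1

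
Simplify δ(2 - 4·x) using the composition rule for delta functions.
\frac{\delta(x - 1/2)}{4}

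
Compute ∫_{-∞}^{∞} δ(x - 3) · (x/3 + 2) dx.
3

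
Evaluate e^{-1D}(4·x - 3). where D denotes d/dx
4 x - 7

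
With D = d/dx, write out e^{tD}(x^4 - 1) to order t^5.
t^{4} + 4 t^{3} x + 6 t^{2} x^{2} + 4 t x^{3} + x^{4} - 1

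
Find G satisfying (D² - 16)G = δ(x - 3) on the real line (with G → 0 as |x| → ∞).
-\frac{e^{-4|x - 3|}}{8}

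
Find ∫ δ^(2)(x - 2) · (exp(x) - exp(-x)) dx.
2 \sinh{\left(2 \right)}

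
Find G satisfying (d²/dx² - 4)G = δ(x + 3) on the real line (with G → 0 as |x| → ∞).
-\frac{e^{-2|x + 3|}}{4}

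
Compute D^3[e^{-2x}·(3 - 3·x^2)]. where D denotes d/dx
12 \left(2 x^{2} - 6 x + 1\right) e^{- 2 x}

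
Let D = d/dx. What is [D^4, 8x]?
32D^{3}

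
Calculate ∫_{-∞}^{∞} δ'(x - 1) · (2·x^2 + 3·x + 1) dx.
-7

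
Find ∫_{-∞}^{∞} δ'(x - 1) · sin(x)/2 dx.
- \frac{\cos{\left(1 \right)}}{2}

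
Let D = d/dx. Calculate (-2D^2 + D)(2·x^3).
6 x \left(x - 4\right)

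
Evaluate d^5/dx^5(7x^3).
0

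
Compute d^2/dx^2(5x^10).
450 x^{8}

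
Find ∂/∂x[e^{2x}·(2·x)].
\left(4 x + 2\right) e^{2 x}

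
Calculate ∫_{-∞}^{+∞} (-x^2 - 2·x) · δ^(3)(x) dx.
0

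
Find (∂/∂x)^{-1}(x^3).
\frac{x^{4}}{4}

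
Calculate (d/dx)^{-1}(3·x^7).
\frac{3 x^{8}}{8}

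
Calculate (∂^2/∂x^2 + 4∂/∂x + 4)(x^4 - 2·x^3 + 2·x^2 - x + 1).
4 x^{4} + 8 x^{3} - 4 x^{2} + 4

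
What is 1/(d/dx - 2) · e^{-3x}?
- \frac{e^{- 3 x}}{5}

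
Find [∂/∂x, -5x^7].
- 35 x^{6}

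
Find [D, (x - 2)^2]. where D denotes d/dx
2 x - 4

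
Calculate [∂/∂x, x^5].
5 x^{4}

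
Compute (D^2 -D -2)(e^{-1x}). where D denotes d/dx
0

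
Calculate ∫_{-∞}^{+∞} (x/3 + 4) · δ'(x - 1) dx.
- \frac{1}{3}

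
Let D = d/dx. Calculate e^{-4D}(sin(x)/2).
\frac{\sin{\left(x - 4 \right)}}{2}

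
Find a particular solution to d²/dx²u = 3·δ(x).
\frac{3|x|}{2}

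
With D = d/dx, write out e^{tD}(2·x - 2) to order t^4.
2 t + 2 x - 2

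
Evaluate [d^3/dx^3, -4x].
-12\frac{d^{2}}{dx^{2}}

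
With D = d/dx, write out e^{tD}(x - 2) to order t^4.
t + x - 2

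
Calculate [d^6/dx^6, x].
6\frac{d^{5}}{dx^{5}}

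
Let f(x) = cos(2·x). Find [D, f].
- 2 \sin{\left(2 x \right)}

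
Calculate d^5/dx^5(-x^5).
-120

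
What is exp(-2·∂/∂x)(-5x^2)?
- 5 x^{2} + 20 x - 20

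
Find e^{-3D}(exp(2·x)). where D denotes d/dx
e^{2 x - 6}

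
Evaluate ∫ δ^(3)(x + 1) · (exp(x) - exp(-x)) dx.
- 2 \cosh{\left(1 \right)}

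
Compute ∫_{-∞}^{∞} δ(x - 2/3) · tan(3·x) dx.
\tan{\left(2 \right)}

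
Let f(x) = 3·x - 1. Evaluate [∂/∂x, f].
3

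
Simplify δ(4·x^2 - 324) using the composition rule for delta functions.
\frac{\delta(x - 9) + \delta(x + 9)}{72}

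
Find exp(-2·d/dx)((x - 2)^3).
x^{3} - 12 x^{2} + 48 x - 64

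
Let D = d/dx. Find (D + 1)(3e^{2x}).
9 e^{2 x}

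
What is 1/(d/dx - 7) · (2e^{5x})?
- e^{5 x}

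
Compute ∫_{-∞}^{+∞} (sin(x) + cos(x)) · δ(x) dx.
1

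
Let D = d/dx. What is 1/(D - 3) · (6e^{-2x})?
- \frac{6 e^{- 2 x}}{5}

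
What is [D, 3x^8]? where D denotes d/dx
24 x^{7}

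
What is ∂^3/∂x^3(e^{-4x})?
- 64 e^{- 4 x}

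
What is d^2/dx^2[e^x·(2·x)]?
2 \left(x + 2\right) e^{x}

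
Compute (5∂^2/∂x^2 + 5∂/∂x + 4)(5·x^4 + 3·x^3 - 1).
20 x^{4} + 112 x^{3} + 345 x^{2} + 90 x - 4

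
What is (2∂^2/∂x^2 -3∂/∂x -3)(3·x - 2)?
- 9 x - 3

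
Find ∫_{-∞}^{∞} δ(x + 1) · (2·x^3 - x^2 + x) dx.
-4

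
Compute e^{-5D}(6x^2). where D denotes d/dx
6 x^{2} - 60 x + 150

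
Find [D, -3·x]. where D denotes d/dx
-3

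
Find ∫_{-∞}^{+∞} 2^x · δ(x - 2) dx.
4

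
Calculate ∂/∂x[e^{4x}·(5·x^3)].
x^{2} \left(20 x + 15\right) e^{4 x}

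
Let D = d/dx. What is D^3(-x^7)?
- 210 x^{4}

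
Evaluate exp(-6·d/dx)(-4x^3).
- 4 x^{3} + 72 x^{2} - 432 x + 864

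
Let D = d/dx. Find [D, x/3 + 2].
\frac{1}{3}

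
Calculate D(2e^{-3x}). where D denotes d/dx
- 6 e^{- 3 x}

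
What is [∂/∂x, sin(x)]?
\cos{\left(x \right)}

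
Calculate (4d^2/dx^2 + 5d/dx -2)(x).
5 - 2 x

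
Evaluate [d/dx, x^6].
6 x^{5}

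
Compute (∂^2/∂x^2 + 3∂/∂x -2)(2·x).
6 - 4 x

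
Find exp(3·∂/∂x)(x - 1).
x + 2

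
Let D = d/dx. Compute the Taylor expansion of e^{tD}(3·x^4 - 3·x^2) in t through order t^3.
12 t^{3} x + 3 t^{2} \left(6 x^{2} - 1\right) + 6 t x \left(2 x^{2} - 1\right) + 3 x^{4} - 3 x^{2}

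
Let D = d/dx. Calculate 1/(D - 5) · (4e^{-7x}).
- \frac{e^{- 7 x}}{3}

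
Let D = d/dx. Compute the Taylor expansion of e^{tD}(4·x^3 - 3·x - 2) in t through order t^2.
12 t^{2} x + 3 t \left(4 x^{2} - 1\right) + 4 x^{3} - 3 x - 2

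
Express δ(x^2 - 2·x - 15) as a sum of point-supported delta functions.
\frac{\delta(x - 5) + \delta(x + 3)}{8}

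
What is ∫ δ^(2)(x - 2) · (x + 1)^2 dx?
2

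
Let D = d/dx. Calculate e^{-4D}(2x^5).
2 x^{5} - 40 x^{4} + 320 x^{3} - 1280 x^{2} + 2560 x - 2048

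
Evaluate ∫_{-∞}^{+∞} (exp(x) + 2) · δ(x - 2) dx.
2 + e^{2}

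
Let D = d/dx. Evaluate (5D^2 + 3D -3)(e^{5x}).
137 e^{5 x}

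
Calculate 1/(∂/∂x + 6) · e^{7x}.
\frac{e^{7 x}}{13}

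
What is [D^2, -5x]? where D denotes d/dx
-10D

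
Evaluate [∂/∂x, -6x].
-6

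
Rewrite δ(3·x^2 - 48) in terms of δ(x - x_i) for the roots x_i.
\frac{\delta(x - 4) + \delta(x + 4)}{24}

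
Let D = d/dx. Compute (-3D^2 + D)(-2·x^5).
10 x^{3} \left(12 - x\right)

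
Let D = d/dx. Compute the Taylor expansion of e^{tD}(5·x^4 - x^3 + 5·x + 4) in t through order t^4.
5 t^{4} + t^{3} \left(20 x - 1\right) + 3 t^{2} x \left(10 x - 1\right) + t \left(20 x^{3} - 3 x^{2} + 5\right) + 5 x^{4} - x^{3} + 5 x + 4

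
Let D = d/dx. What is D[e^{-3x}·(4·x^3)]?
12 x^{2} \left(1 - x\right) e^{- 3 x}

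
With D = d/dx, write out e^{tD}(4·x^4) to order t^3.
4 x \left(4 t^{3} + 6 t^{2} x + 4 t x^{2} + x^{3}\right)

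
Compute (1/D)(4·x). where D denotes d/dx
2 x^{2}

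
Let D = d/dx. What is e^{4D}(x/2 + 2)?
\frac{x}{2} + 4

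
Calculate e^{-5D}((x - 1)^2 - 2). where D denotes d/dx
x^{2} - 12 x + 34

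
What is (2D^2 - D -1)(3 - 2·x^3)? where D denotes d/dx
2 x^{3} + 6 x^{2} - 24 x - 3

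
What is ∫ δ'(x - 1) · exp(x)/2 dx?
- \frac{e}{2}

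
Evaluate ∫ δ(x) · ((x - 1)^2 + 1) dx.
2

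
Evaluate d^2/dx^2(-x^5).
- 20 x^{3}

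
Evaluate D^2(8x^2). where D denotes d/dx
16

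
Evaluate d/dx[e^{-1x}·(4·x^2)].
4 x \left(2 - x\right) e^{- x}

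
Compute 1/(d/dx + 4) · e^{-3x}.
e^{- 3 x}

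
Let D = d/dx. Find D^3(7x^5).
420 x^{2}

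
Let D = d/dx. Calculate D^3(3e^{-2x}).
- 24 e^{- 2 x}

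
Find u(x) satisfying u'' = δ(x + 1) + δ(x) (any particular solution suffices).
\frac{|x + 1|}{2} + \frac{|x|}{2}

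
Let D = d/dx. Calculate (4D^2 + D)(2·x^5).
10 x^{3} \left(x + 16\right)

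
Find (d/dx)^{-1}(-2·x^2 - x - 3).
- \frac{2 x^{3}}{3} - \frac{x^{2}}{2} - 3 x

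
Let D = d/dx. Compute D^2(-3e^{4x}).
- 48 e^{4 x}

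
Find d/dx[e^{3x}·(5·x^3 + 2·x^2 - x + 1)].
\left(15 x^{3} + 21 x^{2} + x + 2\right) e^{3 x}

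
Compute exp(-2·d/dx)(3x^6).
3 x^{6} - 36 x^{5} + 180 x^{4} - 480 x^{3} + 720 x^{2} - 576 x + 192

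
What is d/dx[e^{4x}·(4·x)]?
\left(16 x + 4\right) e^{4 x}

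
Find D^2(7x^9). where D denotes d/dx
504 x^{7}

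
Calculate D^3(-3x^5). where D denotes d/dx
- 180 x^{2}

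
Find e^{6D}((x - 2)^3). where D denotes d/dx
x^{3} + 12 x^{2} + 48 x + 64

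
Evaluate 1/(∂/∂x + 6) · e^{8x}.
\frac{e^{8 x}}{14}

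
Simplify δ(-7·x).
\frac{\delta(x)}{7}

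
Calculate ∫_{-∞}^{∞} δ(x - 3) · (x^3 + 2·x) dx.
33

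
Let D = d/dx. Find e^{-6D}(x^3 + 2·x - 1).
x^{3} - 18 x^{2} + 110 x - 229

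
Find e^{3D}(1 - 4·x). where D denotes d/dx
- 4 x - 11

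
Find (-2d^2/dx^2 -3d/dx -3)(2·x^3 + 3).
- 6 x^{3} - 18 x^{2} - 24 x - 9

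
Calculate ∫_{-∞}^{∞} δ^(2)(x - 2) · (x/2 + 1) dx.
0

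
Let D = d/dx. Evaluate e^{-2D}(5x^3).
5 x^{3} - 30 x^{2} + 60 x - 40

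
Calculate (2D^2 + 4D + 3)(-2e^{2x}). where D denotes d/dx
- 38 e^{2 x}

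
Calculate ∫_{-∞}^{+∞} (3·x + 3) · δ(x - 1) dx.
6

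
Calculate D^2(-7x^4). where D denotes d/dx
- 84 x^{2}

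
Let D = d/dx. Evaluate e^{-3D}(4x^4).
4 x^{4} - 48 x^{3} + 216 x^{2} - 432 x + 324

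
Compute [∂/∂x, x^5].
5 x^{4}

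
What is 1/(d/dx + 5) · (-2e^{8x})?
- \frac{2 e^{8 x}}{13}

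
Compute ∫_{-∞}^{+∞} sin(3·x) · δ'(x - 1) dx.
- 3 \cos{\left(3 \right)}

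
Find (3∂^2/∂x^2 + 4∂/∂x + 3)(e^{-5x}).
58 e^{- 5 x}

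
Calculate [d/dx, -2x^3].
- 6 x^{2}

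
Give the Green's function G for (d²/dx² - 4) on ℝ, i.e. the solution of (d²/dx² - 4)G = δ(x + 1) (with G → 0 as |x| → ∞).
-\frac{e^{-2|x + 1|}}{4}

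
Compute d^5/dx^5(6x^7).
15120 x^{2}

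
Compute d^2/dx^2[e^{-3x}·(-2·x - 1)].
3 \left(1 - 6 x\right) e^{- 3 x}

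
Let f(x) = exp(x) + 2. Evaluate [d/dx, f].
e^{x}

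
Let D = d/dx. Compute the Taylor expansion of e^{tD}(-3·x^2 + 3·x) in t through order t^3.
- 3 t^{2} - 3 t \left(2 x - 1\right) - 3 x^{2} + 3 x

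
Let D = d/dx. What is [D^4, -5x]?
-20D^{3}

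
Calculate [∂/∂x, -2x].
-2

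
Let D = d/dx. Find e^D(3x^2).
3 x^{2} + 6 x + 3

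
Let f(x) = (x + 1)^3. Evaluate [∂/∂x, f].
3 \left(x + 1\right)^{2}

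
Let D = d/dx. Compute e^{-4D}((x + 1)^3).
x^{3} - 9 x^{2} + 27 x - 27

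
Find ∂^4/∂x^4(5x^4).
120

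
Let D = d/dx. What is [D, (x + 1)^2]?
2 x + 2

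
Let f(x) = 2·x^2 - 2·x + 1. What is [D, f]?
4 x - 2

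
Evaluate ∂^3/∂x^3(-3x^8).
- 1008 x^{5}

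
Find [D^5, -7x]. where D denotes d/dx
-35D^{4}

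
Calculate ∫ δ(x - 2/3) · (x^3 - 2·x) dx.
- \frac{28}{27}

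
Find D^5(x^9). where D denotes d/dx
15120 x^{4}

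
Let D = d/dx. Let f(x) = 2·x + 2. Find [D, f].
2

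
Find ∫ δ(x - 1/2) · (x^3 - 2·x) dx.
- \frac{7}{8}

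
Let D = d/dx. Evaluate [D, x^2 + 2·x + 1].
2 x + 2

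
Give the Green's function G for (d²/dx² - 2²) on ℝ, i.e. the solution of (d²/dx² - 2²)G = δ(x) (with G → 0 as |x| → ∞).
-\frac{e^{-2|x|}}{4}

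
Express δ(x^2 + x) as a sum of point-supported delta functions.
\frac{\delta(x + 1) + \delta(x)}{1}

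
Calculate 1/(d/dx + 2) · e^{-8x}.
- \frac{e^{- 8 x}}{6}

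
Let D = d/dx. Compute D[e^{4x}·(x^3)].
x^{2} \left(4 x + 3\right) e^{4 x}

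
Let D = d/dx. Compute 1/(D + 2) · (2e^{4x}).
\frac{e^{4 x}}{3}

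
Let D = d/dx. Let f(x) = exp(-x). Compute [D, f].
- e^{- x}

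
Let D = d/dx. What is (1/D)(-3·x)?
- \frac{3 x^{2}}{2}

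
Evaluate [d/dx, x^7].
7 x^{6}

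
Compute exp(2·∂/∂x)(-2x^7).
- 2 x^{7} - 28 x^{6} - 168 x^{5} - 560 x^{4} - 1120 x^{3} - 1344 x^{2} - 896 x - 256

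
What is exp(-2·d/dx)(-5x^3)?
- 5 x^{3} + 30 x^{2} - 60 x + 40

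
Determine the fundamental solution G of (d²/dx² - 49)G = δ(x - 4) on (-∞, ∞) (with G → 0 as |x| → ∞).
-\frac{e^{-7|x - 4|}}{14}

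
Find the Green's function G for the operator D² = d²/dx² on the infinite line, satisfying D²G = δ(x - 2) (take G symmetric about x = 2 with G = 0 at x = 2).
\frac{|x - 2|}{2}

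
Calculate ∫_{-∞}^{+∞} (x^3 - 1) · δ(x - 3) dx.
26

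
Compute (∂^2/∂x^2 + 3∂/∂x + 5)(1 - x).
2 - 5 x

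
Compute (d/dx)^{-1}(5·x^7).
\frac{5 x^{8}}{8}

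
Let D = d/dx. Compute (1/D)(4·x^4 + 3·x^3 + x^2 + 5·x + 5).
\frac{4 x^{5}}{5} + \frac{3 x^{4}}{4} + \frac{x^{3}}{3} + \frac{5 x^{2}}{2} + 5 x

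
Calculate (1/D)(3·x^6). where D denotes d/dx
\frac{3 x^{7}}{7}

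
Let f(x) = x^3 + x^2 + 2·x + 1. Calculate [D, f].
3 x^{2} + 2 x + 2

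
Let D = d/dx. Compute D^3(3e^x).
3 e^{x}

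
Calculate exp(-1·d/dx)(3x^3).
3 x^{3} - 9 x^{2} + 9 x - 3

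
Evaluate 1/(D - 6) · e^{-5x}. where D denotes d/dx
- \frac{e^{- 5 x}}{11}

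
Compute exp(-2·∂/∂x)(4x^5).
4 x^{5} - 40 x^{4} + 160 x^{3} - 320 x^{2} + 320 x - 128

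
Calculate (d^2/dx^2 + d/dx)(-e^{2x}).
- 6 e^{2 x}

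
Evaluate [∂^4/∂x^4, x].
4\frac{d^{3}}{dx^{3}}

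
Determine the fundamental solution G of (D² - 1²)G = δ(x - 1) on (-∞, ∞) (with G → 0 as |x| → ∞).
-\frac{e^{-|x - 1|}}{2}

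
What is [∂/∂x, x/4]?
\frac{1}{4}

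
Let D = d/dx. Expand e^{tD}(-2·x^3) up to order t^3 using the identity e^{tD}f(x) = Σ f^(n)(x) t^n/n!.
- 2 t^{3} - 6 t^{2} x - 6 t x^{2} - 2 x^{3}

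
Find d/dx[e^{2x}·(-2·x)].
\left(- 4 x - 2\right) e^{2 x}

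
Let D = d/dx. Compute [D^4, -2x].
-8D^{3}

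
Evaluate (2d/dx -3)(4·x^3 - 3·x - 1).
- 12 x^{3} + 24 x^{2} + 9 x - 3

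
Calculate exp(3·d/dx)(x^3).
x^{3} + 9 x^{2} + 27 x + 27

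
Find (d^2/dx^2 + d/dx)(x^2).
2 x + 2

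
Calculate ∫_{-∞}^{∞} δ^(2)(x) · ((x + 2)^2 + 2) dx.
2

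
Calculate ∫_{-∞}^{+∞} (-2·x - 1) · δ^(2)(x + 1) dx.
0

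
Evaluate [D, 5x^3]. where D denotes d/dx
15 x^{2}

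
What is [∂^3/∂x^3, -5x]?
-15\frac{d^{2}}{dx^{2}}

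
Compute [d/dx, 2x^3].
6 x^{2}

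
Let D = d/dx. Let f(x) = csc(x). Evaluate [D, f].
- \cot{\left(x \right)} \csc{\left(x \right)}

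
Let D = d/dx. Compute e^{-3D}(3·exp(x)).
3 e^{x - 3}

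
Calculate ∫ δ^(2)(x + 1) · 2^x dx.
\frac{\log{\left(2 \right)}^{2}}{2}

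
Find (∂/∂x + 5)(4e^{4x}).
36 e^{4 x}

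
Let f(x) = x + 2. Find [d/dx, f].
1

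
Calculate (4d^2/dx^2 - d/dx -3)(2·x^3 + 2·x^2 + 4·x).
- 6 x^{3} - 12 x^{2} + 32 x + 12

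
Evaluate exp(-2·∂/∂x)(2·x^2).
2 x^{2} - 8 x + 8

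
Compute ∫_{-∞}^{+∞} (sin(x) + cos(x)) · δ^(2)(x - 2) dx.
- \sin{\left(2 \right)} - \cos{\left(2 \right)}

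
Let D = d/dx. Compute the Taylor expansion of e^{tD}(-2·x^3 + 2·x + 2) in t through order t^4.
- 2 t^{3} - 6 t^{2} x - 2 t \left(3 x^{2} - 1\right) - 2 x^{3} + 2 x + 2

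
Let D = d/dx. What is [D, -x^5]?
- 5 x^{4}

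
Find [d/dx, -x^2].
- 2 x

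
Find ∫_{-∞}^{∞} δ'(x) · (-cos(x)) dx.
0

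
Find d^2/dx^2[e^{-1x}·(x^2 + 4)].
\left(x^{2} - 4 x + 6\right) e^{- x}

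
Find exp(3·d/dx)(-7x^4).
- 7 x^{4} - 84 x^{3} - 378 x^{2} - 756 x - 567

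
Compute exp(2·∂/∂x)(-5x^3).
- 5 x^{3} - 30 x^{2} - 60 x - 40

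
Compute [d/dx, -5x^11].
- 55 x^{10}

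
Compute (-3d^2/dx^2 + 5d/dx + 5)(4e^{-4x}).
- 252 e^{- 4 x}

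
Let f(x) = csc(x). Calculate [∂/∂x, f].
- \cot{\left(x \right)} \csc{\left(x \right)}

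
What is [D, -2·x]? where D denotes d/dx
-2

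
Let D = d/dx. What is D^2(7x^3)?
42 x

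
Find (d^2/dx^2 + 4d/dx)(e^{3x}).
21 e^{3 x}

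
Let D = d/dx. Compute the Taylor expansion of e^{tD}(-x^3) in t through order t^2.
x \left(- 3 t^{2} - 3 t x - x^{2}\right)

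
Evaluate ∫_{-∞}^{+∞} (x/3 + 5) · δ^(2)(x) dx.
0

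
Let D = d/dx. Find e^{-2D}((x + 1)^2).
x^{2} - 2 x + 1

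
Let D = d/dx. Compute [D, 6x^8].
48 x^{7}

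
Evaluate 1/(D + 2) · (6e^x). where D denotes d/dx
2 e^{x}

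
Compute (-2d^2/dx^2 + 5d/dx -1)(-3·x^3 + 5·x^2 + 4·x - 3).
3 x^{3} - 50 x^{2} + 82 x + 3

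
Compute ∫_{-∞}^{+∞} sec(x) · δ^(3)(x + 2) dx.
\left(5 + 6 \tan^{2}{\left(2 \right)}\right) \tan{\left(2 \right)} \sec{\left(2 \right)}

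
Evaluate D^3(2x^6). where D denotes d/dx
240 x^{3}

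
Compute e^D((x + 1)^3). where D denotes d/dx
x^{3} + 6 x^{2} + 12 x + 8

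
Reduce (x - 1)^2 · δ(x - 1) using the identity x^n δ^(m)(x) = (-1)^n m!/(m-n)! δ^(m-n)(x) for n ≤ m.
0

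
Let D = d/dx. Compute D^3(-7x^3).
-42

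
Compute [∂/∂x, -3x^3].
- 9 x^{2}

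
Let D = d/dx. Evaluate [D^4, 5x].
20D^{3}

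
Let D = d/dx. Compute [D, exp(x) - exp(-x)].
2 \cosh{\left(x \right)}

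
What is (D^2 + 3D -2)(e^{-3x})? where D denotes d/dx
- 2 e^{- 3 x}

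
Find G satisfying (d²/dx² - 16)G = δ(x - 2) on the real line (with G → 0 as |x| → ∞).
-\frac{e^{-4|x - 2|}}{8}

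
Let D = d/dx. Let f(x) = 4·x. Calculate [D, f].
4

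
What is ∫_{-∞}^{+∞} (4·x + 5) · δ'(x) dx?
-4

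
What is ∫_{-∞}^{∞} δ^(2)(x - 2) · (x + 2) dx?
0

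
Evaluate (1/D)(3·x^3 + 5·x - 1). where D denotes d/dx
\frac{3 x^{4}}{4} + \frac{5 x^{2}}{2} - x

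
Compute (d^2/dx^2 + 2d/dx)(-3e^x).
- 9 e^{x}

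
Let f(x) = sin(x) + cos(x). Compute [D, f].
- \sin{\left(x \right)} + \cos{\left(x \right)}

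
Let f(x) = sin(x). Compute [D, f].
\cos{\left(x \right)}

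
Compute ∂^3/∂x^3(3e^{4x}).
192 e^{4 x}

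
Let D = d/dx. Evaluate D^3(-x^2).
0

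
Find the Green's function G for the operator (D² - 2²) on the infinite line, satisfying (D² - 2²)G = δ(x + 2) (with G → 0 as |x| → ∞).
-\frac{e^{-2|x + 2|}}{4}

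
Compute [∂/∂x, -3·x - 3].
-3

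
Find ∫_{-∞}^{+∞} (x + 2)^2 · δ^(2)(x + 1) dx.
2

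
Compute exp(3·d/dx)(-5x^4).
- 5 x^{4} - 60 x^{3} - 270 x^{2} - 540 x - 405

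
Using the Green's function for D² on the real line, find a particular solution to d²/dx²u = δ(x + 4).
\frac{|x + 4|}{2}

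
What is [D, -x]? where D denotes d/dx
-1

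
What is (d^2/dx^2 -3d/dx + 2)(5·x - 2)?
10 x - 19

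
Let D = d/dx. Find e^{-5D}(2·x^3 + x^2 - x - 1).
2 x^{3} - 29 x^{2} + 139 x - 221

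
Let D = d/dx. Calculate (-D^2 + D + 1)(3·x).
3 x + 3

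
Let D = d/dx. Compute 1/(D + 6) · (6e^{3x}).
\frac{2 e^{3 x}}{3}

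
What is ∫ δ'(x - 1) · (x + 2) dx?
-1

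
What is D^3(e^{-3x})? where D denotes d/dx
- 27 e^{- 3 x}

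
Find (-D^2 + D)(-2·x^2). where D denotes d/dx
4 - 4 x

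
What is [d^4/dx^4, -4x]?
-16\frac{d^{3}}{dx^{3}}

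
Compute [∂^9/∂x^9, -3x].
-27\frac{d^{8}}{dx^{8}}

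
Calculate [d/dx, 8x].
8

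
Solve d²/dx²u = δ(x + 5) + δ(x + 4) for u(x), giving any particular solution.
\frac{|x + 5|}{2} + \frac{|x + 4|}{2}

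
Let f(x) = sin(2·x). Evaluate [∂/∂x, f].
2 \cos{\left(2 x \right)}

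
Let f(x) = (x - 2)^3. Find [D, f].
3 \left(x - 2\right)^{2}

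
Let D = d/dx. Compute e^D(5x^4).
5 x^{4} + 20 x^{3} + 30 x^{2} + 20 x + 5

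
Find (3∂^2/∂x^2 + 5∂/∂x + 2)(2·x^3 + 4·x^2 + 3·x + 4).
4 x^{3} + 38 x^{2} + 82 x + 47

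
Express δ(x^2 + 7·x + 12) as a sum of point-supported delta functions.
\frac{\delta(x + 4) + \delta(x + 3)}{1}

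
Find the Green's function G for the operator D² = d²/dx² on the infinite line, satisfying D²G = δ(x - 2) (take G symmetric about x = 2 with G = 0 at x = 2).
\frac{|x - 2|}{2}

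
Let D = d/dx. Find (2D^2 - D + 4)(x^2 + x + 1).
4 x^{2} + 2 x + 7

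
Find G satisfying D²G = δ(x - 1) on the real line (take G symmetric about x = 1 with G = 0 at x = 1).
\frac{|x - 1|}{2}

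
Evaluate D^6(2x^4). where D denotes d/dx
0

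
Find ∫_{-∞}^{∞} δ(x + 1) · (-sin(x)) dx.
\sin{\left(1 \right)}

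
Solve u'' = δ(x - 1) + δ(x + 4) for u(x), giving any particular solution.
\frac{|x - 1|}{2} + \frac{|x + 4|}{2}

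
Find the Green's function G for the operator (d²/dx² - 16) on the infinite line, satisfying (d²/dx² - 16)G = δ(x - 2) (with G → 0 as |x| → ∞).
-\frac{e^{-4|x - 2|}}{8}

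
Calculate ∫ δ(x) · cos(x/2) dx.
1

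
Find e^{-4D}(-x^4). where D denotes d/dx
- x^{4} + 16 x^{3} - 96 x^{2} + 256 x - 256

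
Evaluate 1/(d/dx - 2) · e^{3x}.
e^{3 x}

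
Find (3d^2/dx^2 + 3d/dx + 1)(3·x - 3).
3 x + 6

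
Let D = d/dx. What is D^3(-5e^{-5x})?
625 e^{- 5 x}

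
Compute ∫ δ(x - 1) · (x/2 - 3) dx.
- \frac{5}{2}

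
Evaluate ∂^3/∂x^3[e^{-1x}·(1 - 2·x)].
\left(2 x - 7\right) e^{- x}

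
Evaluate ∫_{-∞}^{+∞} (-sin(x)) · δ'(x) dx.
1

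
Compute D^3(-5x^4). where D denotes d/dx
- 120 x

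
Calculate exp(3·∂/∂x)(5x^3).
5 x^{3} + 45 x^{2} + 135 x + 135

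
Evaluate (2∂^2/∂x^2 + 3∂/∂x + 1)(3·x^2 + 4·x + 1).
3 x^{2} + 22 x + 25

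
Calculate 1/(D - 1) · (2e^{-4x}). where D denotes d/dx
- \frac{2 e^{- 4 x}}{5}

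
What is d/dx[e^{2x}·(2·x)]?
\left(4 x + 2\right) e^{2 x}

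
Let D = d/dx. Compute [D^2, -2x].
-4D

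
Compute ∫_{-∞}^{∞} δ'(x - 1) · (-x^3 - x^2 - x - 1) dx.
6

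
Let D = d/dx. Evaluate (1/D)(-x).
- \frac{x^{2}}{2}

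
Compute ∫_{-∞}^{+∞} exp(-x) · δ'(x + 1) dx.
e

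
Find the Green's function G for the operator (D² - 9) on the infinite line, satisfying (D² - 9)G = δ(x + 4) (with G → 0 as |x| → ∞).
-\frac{e^{-3|x + 4|}}{6}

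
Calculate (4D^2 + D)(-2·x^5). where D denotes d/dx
10 x^{3} \left(- x - 16\right)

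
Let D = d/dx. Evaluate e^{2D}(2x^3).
2 x^{3} + 12 x^{2} + 24 x + 16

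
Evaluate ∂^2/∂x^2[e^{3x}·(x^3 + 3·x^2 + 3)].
\left(9 x^{3} + 45 x^{2} + 42 x + 33\right) e^{3 x}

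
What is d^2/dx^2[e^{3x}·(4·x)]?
\left(36 x + 24\right) e^{3 x}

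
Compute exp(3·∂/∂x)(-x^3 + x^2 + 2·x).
- x^{3} - 8 x^{2} - 19 x - 12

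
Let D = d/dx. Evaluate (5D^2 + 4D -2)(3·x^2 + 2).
- 6 x^{2} + 24 x + 26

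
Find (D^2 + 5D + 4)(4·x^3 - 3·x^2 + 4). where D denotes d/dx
16 x^{3} + 48 x^{2} - 6 x + 10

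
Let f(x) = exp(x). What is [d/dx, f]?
e^{x}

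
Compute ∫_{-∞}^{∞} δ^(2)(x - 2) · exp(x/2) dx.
\frac{e}{4}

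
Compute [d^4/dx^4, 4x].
16\frac{d^{3}}{dx^{3}}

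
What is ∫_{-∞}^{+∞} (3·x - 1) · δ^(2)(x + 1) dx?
0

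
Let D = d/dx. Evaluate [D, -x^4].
- 4 x^{3}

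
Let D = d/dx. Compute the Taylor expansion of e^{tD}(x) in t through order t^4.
t + x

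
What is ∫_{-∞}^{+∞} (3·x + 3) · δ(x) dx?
3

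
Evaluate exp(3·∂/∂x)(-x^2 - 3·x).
- x^{2} - 9 x - 18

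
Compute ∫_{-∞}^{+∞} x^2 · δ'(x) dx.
0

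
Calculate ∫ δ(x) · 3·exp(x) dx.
3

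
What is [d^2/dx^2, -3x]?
-6\frac{d}{dx}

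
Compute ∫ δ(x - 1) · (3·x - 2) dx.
1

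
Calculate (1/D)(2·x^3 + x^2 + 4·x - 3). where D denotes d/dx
\frac{x^{4}}{2} + \frac{x^{3}}{3} + 2 x^{2} - 3 x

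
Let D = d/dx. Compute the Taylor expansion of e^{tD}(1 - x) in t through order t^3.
- t - x + 1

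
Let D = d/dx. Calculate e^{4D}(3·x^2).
3 x^{2} + 24 x + 48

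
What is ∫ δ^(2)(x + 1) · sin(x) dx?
\sin{\left(1 \right)}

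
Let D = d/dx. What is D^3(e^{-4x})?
- 64 e^{- 4 x}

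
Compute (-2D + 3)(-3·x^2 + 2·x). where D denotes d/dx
- 9 x^{2} + 18 x - 4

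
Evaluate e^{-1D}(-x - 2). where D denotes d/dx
- x - 1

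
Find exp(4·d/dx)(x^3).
x^{3} + 12 x^{2} + 48 x + 64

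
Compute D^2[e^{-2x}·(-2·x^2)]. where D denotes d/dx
4 \left(- 2 x^{2} + 4 x - 1\right) e^{- 2 x}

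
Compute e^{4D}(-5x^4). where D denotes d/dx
- 5 x^{4} - 80 x^{3} - 480 x^{2} - 1280 x - 1280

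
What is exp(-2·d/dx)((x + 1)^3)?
x^{3} - 3 x^{2} + 3 x - 1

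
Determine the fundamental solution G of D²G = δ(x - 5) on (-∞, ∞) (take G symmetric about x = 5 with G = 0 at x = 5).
\frac{|x - 5|}{2}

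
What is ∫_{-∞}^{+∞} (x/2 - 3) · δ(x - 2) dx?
-2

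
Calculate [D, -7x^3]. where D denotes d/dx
- 21 x^{2}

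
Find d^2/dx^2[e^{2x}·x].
4 \left(x + 1\right) e^{2 x}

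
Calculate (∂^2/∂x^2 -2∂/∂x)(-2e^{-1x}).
- 6 e^{- x}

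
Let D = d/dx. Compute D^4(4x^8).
6720 x^{4}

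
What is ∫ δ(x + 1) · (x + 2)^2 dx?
1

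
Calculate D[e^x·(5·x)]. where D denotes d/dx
5 \left(x + 1\right) e^{x}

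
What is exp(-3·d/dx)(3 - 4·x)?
15 - 4 x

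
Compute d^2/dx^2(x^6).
30 x^{4}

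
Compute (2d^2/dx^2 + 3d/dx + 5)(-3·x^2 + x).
- 15 x^{2} - 13 x - 9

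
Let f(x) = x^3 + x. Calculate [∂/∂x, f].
3 x^{2} + 1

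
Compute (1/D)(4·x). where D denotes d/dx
2 x^{2}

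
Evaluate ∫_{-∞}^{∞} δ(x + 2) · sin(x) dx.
- \sin{\left(2 \right)}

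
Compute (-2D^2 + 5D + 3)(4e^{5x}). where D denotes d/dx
- 88 e^{5 x}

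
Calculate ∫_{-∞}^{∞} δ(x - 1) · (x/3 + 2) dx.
\frac{7}{3}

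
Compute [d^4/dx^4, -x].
-4\frac{d^{3}}{dx^{3}}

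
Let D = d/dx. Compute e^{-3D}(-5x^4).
- 5 x^{4} + 60 x^{3} - 270 x^{2} + 540 x - 405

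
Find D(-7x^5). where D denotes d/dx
- 35 x^{4}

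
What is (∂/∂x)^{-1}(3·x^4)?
\frac{3 x^{5}}{5}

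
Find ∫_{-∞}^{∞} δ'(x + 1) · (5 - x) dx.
1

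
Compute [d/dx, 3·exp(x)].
3 e^{x}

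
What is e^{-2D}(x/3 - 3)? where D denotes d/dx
\frac{x}{3} - \frac{11}{3}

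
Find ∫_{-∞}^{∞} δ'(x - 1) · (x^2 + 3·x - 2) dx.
-5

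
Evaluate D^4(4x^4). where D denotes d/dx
96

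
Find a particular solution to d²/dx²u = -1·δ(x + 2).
-\frac{|x + 2|}{2}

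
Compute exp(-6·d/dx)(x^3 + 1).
x^{3} - 18 x^{2} + 108 x - 215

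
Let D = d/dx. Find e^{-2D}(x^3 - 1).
x^{3} - 6 x^{2} + 12 x - 9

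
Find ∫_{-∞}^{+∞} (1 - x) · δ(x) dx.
1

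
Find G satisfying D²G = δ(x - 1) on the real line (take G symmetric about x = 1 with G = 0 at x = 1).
\frac{|x - 1|}{2}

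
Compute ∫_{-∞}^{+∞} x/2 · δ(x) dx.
0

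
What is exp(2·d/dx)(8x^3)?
8 x^{3} + 48 x^{2} + 96 x + 64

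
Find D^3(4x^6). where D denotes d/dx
480 x^{3}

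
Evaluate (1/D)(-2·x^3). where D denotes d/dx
- \frac{x^{4}}{2}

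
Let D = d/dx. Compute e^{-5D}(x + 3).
x - 2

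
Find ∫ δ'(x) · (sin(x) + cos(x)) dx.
-1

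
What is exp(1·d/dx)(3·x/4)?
\frac{3 x}{4} + \frac{3}{4}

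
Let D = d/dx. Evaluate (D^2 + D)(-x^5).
5 x^{3} \left(- x - 4\right)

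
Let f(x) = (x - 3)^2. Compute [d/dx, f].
2 x - 6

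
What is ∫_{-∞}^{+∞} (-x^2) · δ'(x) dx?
0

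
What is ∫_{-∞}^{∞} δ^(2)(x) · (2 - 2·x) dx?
0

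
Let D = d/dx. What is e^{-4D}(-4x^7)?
- 4 x^{7} + 112 x^{6} - 1344 x^{5} + 8960 x^{4} - 35840 x^{3} + 86016 x^{2} - 114688 x + 65536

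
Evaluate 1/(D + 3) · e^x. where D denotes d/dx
\frac{e^{x}}{4}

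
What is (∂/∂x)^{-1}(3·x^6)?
\frac{3 x^{7}}{7}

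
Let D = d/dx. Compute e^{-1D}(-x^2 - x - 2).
- x^{2} + x - 2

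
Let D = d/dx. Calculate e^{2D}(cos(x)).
\cos{\left(x + 2 \right)}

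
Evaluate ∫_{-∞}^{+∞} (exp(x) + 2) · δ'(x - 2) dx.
- e^{2}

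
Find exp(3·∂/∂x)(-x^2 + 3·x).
x \left(- x - 3\right)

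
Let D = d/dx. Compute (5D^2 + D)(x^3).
3 x \left(x + 10\right)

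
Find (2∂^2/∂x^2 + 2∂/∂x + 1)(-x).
- x - 2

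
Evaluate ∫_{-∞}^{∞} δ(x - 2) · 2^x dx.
4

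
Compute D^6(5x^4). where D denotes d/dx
0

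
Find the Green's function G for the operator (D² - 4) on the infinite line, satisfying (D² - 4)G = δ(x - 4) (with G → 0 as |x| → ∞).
-\frac{e^{-2|x - 4|}}{4}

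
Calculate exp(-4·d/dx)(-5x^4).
- 5 x^{4} + 80 x^{3} - 480 x^{2} + 1280 x - 1280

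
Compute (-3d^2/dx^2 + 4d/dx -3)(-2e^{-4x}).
134 e^{- 4 x}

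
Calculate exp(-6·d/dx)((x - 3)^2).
x^{2} - 18 x + 81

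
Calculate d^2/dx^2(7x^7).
294 x^{5}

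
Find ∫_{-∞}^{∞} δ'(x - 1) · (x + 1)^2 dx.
-4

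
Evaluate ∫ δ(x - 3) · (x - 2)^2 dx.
1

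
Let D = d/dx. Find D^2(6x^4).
72 x^{2}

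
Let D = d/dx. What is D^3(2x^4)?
48 x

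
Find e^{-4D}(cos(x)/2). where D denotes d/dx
\frac{\cos{\left(x - 4 \right)}}{2}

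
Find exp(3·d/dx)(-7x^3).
- 7 x^{3} - 63 x^{2} - 189 x - 189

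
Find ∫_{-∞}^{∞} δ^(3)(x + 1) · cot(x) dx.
6 \cot^{4}{\left(1 \right)} + 2 + 8 \cot^{2}{\left(1 \right)}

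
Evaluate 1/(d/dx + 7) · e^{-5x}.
\frac{e^{- 5 x}}{2}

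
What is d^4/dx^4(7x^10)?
35280 x^{6}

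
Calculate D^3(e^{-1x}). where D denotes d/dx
- e^{- x}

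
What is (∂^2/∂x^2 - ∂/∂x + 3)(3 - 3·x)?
12 - 9 x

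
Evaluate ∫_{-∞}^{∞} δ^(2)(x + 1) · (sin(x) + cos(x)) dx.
- \cos{\left(1 \right)} + \sin{\left(1 \right)}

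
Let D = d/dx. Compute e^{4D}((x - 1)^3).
x^{3} + 9 x^{2} + 27 x + 27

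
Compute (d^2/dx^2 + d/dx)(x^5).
5 x^{3} \left(x + 4\right)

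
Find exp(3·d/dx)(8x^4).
8 x^{4} + 96 x^{3} + 432 x^{2} + 864 x + 648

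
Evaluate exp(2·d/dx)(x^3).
x^{3} + 6 x^{2} + 12 x + 8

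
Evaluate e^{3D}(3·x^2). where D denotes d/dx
3 x^{2} + 18 x + 27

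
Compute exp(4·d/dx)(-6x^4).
- 6 x^{4} - 96 x^{3} - 576 x^{2} - 1536 x - 1536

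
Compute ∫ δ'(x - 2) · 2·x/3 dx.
- \frac{2}{3}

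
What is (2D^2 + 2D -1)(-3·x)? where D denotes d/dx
3 x - 6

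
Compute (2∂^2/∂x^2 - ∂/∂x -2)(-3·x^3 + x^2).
6 x^{3} + 7 x^{2} - 38 x + 4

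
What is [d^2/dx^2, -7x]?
-14\frac{d}{dx}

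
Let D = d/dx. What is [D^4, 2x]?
8D^{3}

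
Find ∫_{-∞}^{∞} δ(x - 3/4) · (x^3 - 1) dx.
- \frac{37}{64}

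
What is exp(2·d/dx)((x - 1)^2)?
x^{2} + 2 x + 1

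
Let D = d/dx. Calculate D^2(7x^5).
140 x^{3}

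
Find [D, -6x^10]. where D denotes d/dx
- 60 x^{9}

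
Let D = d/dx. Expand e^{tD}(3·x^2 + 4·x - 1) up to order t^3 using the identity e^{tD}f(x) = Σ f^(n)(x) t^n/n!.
3 t^{2} + 2 t \left(3 x + 2\right) + 3 x^{2} + 4 x - 1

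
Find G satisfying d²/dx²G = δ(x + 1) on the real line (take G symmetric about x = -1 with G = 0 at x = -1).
\frac{|x + 1|}{2}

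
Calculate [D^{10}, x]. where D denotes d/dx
10D^{9}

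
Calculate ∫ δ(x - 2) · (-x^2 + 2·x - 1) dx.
-1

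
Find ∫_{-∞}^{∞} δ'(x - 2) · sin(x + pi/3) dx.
- \cos{\left(\frac{\pi}{3} + 2 \right)}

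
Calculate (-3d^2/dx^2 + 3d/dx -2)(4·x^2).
- 8 x^{2} + 24 x - 24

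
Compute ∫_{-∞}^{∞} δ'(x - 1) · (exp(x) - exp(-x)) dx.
- 2 \cosh{\left(1 \right)}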